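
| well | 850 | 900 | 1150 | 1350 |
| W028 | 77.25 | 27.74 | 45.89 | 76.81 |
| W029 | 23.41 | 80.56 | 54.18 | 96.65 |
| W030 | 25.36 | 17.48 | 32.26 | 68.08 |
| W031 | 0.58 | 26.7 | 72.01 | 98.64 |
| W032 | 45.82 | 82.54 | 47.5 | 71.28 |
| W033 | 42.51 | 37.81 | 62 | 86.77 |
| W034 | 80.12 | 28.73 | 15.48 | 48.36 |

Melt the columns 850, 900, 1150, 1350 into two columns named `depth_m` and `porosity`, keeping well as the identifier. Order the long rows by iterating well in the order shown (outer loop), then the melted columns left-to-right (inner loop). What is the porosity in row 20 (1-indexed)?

28 rows total (7 × 4). Row 20: index ⌊(20-1)/4⌋ = 4 into well → W032; (20-1) mod 4 = 3 into the melted columns → 1350.
So row 20 is (W032, 1350, 71.28); porosity = 71.28.

71.28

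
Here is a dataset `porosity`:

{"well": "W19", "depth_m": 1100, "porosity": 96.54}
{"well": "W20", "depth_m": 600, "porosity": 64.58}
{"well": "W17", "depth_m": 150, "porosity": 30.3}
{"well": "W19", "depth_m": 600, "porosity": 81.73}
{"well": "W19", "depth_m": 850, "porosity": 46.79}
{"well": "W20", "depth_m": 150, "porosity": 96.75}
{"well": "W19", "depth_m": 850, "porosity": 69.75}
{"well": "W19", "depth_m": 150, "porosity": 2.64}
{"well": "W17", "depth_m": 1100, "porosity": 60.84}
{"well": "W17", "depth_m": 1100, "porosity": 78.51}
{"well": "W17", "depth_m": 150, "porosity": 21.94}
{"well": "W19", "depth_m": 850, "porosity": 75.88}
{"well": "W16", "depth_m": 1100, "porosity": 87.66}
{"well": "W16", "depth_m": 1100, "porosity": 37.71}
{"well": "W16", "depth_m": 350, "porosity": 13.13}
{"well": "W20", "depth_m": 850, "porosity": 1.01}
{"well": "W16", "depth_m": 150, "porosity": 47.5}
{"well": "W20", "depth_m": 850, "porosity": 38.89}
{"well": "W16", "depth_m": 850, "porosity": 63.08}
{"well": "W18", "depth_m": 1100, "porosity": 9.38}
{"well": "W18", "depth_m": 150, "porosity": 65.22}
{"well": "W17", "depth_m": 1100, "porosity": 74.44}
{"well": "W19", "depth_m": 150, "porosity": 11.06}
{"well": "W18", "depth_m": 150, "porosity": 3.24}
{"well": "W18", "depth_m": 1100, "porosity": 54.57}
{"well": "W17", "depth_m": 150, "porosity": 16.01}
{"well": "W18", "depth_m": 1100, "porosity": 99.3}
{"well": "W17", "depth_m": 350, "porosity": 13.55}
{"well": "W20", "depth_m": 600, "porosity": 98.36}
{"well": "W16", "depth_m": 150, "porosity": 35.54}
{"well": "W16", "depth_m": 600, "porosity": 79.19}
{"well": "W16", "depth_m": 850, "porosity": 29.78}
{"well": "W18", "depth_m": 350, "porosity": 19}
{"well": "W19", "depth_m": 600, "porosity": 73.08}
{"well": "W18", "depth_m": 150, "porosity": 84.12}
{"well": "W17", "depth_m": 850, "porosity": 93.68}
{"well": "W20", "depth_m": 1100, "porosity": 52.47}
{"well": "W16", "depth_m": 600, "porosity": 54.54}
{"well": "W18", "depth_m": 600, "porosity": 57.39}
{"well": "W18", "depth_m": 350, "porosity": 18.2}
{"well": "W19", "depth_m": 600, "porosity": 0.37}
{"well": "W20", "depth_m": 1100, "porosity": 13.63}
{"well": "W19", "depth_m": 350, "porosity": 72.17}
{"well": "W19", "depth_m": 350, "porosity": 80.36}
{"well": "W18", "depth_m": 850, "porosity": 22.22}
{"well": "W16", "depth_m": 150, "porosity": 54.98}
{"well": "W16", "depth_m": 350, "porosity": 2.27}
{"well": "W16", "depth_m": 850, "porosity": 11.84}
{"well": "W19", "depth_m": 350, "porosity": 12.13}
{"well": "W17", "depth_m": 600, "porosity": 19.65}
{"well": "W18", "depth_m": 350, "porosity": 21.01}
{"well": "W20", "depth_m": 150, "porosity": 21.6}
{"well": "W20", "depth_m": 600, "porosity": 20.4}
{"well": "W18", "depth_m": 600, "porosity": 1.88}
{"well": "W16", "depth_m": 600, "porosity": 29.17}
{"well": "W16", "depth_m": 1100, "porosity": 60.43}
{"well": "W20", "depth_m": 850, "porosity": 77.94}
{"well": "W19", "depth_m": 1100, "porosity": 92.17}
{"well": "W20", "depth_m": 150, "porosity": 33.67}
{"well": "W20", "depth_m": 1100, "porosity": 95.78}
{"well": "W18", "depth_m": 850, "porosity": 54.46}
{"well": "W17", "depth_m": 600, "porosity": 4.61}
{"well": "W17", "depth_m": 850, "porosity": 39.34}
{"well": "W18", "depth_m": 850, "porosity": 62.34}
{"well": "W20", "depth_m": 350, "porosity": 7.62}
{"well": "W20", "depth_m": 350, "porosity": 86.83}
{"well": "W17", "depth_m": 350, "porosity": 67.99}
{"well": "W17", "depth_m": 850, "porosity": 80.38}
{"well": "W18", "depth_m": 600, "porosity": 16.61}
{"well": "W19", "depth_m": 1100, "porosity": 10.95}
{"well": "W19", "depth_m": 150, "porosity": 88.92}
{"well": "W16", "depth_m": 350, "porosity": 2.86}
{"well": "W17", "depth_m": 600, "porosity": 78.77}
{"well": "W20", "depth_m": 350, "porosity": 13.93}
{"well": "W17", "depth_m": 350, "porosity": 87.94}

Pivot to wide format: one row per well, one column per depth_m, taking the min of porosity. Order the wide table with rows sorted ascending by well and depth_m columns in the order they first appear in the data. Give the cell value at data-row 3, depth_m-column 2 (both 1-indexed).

1.88

With rows sorted ascending by well, row 3 is well=W18. depth_m columns in first-appearance order: 1100, 600, 150, 850, 350; column 2 is 600.
Long rows with well=W18, depth_m=600: min(57.39, 1.88, 16.61) = 1.88.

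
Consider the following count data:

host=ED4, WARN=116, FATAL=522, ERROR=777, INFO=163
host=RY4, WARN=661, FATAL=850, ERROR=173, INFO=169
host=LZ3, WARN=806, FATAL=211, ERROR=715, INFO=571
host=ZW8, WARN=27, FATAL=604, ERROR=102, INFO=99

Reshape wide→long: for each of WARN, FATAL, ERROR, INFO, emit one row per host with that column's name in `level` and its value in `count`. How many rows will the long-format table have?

4 host values × 4 melted columns = 16 rows.

16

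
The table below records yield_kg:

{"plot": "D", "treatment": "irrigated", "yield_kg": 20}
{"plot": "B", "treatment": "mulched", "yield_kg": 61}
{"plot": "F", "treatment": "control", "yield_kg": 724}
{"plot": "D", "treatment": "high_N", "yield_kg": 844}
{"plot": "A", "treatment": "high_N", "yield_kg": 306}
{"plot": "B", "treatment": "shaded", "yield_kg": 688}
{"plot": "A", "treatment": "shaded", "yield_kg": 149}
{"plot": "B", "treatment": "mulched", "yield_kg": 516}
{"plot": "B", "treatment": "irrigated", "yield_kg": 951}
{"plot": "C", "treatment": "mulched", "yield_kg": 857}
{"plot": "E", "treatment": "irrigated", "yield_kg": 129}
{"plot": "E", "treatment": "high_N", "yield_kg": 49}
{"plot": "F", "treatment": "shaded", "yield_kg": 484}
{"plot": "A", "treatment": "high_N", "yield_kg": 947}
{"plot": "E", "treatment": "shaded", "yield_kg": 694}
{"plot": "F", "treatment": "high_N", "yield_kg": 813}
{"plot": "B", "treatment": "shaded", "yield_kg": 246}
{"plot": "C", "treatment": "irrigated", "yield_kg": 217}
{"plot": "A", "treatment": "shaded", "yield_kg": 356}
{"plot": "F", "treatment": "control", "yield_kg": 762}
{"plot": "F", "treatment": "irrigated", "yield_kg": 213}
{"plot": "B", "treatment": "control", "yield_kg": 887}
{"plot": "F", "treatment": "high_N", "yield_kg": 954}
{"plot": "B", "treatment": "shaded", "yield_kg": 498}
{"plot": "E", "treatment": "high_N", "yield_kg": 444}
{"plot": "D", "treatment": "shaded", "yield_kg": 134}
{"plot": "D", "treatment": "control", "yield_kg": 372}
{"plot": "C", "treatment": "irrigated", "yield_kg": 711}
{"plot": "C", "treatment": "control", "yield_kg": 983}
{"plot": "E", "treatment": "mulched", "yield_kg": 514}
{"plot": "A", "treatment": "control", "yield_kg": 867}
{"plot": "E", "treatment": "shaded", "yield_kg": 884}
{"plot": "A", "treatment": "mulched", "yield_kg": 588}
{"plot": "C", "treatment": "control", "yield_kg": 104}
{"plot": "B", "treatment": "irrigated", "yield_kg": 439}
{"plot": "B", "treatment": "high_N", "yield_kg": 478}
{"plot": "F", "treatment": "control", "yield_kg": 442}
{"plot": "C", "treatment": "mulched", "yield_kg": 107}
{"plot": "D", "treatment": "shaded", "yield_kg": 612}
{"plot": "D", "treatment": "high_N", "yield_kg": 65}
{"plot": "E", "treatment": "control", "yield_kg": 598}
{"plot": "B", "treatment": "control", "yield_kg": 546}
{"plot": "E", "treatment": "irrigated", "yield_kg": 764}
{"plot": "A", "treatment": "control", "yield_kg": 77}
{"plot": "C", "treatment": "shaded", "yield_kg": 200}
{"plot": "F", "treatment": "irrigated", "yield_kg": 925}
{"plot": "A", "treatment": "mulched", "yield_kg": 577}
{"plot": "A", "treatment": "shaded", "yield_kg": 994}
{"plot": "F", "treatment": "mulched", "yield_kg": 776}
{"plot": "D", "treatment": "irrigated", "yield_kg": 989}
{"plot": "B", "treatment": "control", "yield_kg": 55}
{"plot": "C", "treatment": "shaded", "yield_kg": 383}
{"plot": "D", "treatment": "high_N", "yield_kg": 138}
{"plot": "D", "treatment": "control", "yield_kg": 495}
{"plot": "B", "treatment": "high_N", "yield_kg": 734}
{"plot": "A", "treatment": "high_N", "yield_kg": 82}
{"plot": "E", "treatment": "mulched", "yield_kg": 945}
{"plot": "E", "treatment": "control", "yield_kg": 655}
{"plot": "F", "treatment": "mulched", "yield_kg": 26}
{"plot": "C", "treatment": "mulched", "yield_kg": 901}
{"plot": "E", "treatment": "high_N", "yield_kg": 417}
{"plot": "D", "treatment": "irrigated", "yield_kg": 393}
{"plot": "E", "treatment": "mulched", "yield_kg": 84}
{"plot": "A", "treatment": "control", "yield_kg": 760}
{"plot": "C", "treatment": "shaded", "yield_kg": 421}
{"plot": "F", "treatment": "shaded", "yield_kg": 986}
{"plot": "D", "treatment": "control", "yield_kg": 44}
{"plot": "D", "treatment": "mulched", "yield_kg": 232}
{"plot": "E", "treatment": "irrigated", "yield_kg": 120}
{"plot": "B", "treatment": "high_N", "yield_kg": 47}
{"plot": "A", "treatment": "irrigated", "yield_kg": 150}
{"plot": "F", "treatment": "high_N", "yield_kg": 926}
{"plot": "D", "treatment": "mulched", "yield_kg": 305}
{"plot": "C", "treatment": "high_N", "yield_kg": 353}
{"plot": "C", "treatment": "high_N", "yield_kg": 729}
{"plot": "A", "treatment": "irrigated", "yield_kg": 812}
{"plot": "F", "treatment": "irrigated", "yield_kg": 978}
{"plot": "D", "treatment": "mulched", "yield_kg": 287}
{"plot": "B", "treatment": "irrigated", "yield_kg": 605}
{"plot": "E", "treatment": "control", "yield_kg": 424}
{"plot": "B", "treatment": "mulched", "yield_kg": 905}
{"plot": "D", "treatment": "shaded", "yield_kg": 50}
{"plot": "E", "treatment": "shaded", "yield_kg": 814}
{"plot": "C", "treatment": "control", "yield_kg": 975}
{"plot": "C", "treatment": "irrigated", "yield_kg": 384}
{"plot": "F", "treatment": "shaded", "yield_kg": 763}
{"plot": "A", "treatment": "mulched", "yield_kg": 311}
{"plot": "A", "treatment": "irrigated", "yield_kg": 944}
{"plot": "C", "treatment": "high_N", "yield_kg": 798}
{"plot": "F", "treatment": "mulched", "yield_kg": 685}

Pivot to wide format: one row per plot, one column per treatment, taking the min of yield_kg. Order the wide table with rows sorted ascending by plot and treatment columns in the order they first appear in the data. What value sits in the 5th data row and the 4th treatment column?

With rows sorted ascending by plot, row 5 is plot=E. treatment columns in first-appearance order: irrigated, mulched, control, high_N, shaded; column 4 is high_N.
Long rows with plot=E, treatment=high_N: min(49, 444, 417) = 49.

49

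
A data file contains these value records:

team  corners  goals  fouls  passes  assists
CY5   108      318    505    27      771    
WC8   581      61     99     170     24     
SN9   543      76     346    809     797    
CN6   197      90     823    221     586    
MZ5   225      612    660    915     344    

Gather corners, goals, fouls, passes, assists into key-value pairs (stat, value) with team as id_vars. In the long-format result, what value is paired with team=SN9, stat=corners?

543

Unpivoting turns each (team, wide-column) pair into one long row.
The wide cell at row SN9, column corners holds 543, so the long row (SN9, corners) has value=543.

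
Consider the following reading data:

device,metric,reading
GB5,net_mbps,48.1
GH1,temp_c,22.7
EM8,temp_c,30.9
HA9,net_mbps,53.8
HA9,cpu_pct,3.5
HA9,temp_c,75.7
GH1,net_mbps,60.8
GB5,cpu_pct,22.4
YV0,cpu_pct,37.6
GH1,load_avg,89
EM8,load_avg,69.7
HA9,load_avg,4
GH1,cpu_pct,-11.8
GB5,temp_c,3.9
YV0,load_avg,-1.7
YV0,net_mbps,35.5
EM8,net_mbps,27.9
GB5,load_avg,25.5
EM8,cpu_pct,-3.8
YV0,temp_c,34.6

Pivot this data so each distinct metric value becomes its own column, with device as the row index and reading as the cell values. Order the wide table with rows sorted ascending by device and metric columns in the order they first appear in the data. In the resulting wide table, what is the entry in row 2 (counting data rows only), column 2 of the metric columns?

3.9

With rows sorted ascending by device, row 2 is device=GB5. metric columns in first-appearance order: net_mbps, temp_c, cpu_pct, load_avg; column 2 is temp_c.
Long rows with device=GB5, metric=temp_c: reading = 3.9.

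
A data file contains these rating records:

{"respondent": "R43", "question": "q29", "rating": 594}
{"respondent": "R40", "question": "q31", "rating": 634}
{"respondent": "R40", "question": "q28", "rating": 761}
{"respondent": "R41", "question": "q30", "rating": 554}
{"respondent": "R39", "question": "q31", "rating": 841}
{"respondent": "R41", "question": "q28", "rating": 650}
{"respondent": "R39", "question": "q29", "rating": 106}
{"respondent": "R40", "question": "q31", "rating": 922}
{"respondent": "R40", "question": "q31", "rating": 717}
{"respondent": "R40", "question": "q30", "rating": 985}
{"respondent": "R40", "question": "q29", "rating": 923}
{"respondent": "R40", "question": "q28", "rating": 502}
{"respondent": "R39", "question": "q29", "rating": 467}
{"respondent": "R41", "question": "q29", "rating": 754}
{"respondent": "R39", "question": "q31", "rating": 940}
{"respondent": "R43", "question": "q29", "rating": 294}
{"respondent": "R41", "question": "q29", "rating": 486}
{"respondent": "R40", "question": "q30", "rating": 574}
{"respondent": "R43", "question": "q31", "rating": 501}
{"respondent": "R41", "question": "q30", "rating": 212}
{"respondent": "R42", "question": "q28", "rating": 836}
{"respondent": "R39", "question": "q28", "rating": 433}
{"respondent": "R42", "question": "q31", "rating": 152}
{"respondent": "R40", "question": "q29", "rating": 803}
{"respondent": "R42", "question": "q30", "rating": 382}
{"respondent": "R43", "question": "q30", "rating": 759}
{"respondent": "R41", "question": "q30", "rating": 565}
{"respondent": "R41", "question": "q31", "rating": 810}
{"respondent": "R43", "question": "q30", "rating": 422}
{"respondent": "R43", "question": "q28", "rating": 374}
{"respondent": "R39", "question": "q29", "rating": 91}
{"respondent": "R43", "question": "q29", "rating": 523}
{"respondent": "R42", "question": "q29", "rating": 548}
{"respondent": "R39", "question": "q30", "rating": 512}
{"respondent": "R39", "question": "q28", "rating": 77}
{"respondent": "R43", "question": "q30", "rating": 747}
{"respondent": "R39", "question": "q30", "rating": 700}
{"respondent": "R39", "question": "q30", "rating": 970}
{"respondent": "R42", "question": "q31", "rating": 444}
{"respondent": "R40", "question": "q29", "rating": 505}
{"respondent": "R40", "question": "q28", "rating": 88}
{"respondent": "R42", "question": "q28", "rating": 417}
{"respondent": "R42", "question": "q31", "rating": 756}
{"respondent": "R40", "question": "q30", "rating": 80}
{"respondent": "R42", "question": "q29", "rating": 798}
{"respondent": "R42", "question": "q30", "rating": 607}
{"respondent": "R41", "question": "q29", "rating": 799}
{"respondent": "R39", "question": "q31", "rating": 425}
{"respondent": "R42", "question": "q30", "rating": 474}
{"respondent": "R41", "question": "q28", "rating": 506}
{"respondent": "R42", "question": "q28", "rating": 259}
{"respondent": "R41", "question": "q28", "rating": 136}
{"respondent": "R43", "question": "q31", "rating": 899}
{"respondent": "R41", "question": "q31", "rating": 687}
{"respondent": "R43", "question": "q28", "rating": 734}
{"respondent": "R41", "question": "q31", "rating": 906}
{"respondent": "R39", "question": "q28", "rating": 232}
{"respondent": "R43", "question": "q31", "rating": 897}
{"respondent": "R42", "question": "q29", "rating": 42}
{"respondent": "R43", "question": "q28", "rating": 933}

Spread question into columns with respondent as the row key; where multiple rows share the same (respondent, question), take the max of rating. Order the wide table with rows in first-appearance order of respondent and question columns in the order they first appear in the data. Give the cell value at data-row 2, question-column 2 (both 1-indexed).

922

With rows in first-appearance order of respondent, row 2 is respondent=R40. question columns in first-appearance order: q29, q31, q28, q30; column 2 is q31.
Long rows with respondent=R40, question=q31: max(634, 922, 717) = 922.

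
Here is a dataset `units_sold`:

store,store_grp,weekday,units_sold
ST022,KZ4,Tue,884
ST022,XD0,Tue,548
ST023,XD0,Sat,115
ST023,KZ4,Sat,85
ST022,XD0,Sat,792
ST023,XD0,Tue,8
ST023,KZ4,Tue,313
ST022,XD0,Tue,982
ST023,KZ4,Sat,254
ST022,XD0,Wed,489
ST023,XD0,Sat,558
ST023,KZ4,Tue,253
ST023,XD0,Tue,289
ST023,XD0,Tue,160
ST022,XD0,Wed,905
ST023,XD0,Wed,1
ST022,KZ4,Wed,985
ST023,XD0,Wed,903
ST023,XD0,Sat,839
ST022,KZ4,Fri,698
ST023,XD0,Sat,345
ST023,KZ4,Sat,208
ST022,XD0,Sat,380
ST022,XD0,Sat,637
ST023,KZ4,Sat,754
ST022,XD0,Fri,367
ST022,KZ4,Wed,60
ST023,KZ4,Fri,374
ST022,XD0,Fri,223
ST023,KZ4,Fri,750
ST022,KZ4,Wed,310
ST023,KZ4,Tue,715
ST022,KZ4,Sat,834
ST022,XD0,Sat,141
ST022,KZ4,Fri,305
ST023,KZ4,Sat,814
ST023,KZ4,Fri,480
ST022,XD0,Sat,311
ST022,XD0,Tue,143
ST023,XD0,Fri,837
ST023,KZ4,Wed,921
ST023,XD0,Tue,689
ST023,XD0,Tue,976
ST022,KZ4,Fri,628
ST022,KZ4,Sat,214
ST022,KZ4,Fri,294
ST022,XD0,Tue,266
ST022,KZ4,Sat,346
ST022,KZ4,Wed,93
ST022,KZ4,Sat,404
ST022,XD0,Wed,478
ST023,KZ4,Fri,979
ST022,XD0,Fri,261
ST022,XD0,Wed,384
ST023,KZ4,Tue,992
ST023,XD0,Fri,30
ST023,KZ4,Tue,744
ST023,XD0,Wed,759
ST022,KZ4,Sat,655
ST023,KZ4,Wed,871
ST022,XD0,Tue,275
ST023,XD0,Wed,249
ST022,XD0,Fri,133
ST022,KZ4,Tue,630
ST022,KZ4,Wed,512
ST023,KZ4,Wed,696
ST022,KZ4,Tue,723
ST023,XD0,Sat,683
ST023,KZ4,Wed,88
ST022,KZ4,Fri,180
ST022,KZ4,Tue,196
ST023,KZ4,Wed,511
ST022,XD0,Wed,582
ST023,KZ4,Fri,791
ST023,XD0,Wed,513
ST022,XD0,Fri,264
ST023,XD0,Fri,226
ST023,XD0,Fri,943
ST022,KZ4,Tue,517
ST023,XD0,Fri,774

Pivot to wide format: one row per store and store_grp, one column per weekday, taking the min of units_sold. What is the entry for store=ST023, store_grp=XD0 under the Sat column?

Rows with store=ST023, store_grp=XD0 and weekday=Sat: units_sold values are 115, 558, 839, 345, 683.
min(115, 558, 839, 345, 683) = 115.

115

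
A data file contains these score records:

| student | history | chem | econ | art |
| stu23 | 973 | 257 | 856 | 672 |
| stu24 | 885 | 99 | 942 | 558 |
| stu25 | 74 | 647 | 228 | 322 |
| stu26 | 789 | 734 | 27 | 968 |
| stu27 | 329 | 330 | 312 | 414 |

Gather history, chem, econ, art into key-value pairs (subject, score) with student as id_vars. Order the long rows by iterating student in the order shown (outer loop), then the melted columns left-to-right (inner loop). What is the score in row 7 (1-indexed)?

942

20 rows total (5 × 4). Row 7: index ⌊(7-1)/4⌋ = 1 into student → stu24; (7-1) mod 4 = 2 into the melted columns → econ.
So row 7 is (stu24, econ, 942); score = 942.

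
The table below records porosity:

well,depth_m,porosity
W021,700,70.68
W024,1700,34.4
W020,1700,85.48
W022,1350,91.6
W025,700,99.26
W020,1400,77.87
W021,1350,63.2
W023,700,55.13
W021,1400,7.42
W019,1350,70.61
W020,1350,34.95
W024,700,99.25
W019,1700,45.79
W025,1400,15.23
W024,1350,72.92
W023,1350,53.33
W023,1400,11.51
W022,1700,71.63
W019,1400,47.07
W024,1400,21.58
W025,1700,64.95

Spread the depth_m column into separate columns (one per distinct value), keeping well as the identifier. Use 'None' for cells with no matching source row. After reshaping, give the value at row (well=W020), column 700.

No long-format row has well=W020 and depth_m=700, so the cell is None.

None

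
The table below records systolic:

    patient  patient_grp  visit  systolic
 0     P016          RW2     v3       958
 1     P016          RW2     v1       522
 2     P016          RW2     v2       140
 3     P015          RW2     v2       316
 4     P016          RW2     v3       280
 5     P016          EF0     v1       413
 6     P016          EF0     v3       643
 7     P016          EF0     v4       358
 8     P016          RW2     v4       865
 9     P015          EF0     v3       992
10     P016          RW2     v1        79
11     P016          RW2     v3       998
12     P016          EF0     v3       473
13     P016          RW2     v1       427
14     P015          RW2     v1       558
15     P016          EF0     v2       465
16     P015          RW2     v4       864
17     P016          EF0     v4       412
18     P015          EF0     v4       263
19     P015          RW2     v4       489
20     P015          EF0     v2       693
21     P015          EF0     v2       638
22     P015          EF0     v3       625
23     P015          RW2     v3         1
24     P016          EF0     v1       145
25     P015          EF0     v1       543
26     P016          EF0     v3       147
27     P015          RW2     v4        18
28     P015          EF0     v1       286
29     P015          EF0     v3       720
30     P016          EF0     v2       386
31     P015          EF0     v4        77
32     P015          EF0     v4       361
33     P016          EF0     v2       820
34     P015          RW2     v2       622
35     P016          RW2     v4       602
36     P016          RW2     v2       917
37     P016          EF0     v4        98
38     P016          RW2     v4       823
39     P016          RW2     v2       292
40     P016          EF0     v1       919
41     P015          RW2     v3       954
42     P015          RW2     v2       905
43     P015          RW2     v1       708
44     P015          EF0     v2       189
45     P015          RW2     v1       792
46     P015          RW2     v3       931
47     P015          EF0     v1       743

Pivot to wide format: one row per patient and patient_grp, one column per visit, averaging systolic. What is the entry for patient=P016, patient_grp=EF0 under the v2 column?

557

Rows with patient=P016, patient_grp=EF0 and visit=v2: systolic values are 465, 386, 820.
(465 + 386 + 820) / 3 = 557.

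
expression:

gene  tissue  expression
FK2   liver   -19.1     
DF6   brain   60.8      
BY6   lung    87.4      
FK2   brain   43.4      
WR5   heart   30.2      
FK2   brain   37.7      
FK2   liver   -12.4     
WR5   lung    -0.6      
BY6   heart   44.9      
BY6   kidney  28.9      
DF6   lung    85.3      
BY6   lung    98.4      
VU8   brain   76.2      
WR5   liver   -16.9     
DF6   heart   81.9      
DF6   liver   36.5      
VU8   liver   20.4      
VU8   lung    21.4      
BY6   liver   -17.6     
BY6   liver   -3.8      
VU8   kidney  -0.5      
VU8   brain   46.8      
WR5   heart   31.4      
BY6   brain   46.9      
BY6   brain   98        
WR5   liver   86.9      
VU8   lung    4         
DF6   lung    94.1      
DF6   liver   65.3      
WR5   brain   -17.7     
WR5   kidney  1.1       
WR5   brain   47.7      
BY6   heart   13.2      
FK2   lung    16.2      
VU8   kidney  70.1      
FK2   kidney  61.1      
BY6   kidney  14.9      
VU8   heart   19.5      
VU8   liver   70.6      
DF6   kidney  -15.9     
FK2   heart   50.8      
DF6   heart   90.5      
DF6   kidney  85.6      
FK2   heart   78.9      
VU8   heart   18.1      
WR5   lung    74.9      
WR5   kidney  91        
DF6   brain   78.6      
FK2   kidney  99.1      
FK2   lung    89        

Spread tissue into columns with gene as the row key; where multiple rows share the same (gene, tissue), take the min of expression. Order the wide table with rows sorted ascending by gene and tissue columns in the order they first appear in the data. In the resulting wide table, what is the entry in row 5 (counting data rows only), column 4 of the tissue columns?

30.2

With rows sorted ascending by gene, row 5 is gene=WR5. tissue columns in first-appearance order: liver, brain, lung, heart, kidney; column 4 is heart.
Long rows with gene=WR5, tissue=heart: min(30.2, 31.4) = 30.2.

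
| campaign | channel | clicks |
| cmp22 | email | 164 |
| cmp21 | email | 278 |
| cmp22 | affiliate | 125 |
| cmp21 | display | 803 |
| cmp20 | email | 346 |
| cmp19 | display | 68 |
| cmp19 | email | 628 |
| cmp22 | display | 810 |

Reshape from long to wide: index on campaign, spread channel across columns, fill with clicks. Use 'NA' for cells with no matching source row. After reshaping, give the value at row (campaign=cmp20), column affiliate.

No long-format row has campaign=cmp20 and channel=affiliate, so the cell is NA.

NA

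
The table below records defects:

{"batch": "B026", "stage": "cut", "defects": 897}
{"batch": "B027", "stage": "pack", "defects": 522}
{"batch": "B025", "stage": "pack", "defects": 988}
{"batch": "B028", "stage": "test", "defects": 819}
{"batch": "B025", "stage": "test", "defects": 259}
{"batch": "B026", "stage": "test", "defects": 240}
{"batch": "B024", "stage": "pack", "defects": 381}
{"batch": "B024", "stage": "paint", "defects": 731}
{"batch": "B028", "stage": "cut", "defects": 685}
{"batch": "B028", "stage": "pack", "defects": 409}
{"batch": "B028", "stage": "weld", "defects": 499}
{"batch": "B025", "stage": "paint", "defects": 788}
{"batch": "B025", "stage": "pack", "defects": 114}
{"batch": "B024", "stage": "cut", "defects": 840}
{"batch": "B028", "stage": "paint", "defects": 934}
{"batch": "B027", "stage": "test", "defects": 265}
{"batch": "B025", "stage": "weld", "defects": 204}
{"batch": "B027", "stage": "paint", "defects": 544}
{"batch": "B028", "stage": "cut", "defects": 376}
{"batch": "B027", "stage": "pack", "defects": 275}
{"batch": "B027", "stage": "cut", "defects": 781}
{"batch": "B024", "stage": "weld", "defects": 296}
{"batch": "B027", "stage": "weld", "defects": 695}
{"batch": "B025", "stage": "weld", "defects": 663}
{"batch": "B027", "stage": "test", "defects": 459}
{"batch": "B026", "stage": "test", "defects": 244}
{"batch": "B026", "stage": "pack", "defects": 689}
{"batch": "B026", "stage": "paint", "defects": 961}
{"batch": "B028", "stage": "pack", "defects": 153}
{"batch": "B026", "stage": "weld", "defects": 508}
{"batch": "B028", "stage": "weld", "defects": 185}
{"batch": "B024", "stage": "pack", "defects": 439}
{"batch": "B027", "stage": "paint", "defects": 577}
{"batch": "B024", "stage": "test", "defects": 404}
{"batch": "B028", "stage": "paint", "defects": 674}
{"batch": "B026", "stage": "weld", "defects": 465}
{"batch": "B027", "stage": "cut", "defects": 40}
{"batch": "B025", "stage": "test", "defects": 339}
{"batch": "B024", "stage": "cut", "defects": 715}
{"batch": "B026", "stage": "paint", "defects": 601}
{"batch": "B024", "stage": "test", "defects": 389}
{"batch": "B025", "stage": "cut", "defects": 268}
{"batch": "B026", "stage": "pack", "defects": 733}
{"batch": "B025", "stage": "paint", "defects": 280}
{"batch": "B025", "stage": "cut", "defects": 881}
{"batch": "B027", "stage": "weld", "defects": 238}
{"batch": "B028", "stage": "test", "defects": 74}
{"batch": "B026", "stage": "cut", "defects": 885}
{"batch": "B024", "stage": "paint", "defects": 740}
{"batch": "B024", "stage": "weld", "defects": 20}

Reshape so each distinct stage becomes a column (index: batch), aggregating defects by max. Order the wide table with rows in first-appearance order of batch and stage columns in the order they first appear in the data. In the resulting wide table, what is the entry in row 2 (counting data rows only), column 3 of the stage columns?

With rows in first-appearance order of batch, row 2 is batch=B027. stage columns in first-appearance order: cut, pack, test, paint, weld; column 3 is test.
Long rows with batch=B027, stage=test: max(265, 459) = 459.

459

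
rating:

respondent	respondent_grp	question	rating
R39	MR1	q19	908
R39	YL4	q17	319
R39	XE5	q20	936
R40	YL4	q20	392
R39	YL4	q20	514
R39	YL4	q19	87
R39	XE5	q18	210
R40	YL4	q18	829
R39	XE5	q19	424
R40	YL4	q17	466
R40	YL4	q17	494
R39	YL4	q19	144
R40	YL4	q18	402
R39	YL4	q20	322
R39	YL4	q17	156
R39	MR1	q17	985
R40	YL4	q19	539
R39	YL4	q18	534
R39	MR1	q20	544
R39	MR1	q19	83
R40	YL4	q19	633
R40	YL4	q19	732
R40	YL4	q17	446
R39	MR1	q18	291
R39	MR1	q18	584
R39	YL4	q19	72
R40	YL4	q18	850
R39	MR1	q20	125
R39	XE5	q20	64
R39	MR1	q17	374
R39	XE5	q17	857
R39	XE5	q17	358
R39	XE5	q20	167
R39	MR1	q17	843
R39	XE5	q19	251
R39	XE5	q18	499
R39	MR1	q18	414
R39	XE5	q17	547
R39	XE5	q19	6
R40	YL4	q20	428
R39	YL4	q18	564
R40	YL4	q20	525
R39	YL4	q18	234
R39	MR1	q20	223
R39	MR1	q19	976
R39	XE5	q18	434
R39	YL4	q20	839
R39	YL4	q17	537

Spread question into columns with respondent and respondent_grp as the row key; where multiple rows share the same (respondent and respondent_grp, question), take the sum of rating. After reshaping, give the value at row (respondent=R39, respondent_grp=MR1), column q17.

Rows with respondent=R39, respondent_grp=MR1 and question=q17: rating values are 985, 374, 843.
985 + 374 + 843 = 2202.

2202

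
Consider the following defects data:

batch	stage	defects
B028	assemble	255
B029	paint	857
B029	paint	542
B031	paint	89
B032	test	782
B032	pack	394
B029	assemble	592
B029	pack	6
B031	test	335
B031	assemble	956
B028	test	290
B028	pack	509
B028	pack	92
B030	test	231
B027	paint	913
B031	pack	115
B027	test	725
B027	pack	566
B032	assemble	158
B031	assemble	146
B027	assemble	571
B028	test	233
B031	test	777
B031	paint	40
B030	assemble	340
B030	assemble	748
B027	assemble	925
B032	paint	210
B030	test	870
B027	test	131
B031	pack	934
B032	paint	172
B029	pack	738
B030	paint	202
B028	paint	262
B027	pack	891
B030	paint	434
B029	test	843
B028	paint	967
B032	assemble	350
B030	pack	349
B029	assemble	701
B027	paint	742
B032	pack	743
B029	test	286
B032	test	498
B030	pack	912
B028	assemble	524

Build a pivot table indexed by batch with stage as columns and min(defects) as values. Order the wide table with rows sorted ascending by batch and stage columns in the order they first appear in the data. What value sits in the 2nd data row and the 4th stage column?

With rows sorted ascending by batch, row 2 is batch=B028. stage columns in first-appearance order: assemble, paint, test, pack; column 4 is pack.
Long rows with batch=B028, stage=pack: min(509, 92) = 92.

92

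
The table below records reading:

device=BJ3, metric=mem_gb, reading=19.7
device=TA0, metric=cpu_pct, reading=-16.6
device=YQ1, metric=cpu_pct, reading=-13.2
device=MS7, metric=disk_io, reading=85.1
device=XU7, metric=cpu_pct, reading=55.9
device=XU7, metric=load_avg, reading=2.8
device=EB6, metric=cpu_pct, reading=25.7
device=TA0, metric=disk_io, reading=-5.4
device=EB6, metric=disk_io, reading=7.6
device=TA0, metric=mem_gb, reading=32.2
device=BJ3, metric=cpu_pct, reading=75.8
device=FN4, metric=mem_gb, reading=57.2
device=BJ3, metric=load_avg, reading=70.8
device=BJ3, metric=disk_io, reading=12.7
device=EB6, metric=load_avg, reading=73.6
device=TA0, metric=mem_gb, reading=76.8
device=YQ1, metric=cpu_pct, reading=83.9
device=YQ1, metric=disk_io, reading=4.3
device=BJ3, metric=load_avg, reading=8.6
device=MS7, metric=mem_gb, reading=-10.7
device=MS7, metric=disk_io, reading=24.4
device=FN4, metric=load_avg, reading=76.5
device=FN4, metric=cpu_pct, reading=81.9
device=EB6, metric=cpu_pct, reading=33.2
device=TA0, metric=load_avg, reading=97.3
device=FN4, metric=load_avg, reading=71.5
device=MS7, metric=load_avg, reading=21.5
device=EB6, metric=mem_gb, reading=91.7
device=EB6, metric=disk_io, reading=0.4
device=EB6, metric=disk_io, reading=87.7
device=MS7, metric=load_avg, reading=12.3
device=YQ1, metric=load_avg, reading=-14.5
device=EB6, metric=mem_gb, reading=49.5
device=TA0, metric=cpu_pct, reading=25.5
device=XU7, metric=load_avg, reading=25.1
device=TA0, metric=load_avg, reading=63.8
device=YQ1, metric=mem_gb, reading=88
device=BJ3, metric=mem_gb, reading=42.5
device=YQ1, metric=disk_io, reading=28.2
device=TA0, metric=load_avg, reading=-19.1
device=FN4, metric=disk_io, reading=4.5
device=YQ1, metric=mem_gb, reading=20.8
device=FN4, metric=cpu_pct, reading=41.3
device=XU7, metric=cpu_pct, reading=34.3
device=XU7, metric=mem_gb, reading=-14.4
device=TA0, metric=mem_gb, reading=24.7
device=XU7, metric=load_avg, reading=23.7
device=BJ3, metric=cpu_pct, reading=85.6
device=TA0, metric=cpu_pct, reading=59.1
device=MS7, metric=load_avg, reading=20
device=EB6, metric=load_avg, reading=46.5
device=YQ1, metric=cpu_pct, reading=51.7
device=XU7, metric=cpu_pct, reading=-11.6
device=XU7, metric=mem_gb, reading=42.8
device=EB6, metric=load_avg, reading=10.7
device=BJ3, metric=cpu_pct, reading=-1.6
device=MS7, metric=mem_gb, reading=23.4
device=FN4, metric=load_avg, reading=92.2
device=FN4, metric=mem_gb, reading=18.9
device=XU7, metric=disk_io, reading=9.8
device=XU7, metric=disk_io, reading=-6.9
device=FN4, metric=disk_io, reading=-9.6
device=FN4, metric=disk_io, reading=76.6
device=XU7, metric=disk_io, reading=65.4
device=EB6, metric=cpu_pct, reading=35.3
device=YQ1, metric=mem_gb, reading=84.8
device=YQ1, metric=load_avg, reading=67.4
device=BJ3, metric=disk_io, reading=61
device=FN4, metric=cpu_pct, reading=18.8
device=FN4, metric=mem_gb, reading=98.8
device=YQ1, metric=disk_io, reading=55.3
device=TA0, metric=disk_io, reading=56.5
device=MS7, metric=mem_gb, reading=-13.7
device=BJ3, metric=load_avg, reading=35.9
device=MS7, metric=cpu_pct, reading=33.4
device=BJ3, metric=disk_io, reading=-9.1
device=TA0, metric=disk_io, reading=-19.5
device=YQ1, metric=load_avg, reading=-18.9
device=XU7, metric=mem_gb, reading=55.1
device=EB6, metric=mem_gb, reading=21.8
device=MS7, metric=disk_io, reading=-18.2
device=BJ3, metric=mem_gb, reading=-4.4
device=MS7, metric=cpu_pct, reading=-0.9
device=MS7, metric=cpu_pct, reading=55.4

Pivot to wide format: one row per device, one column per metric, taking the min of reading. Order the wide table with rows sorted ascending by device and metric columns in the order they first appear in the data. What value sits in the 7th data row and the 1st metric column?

20.8

With rows sorted ascending by device, row 7 is device=YQ1. metric columns in first-appearance order: mem_gb, cpu_pct, disk_io, load_avg; column 1 is mem_gb.
Long rows with device=YQ1, metric=mem_gb: min(88, 20.8, 84.8) = 20.8.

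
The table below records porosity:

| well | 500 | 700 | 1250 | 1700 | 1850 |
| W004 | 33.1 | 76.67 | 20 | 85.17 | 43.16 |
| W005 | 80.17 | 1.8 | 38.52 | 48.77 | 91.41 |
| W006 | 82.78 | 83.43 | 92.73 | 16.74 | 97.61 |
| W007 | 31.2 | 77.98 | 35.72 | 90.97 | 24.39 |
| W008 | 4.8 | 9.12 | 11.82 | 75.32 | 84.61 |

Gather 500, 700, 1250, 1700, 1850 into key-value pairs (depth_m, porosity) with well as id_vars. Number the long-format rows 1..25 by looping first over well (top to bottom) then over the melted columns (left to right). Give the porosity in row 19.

25 rows total (5 × 5). Row 19: index ⌊(19-1)/5⌋ = 3 into well → W007; (19-1) mod 5 = 3 into the melted columns → 1700.
So row 19 is (W007, 1700, 90.97); porosity = 90.97.

90.97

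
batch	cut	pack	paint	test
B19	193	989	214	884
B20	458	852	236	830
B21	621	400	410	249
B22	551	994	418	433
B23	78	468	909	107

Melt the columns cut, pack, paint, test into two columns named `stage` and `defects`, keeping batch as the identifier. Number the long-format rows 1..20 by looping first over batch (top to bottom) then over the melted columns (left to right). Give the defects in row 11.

20 rows total (5 × 4). Row 11: index ⌊(11-1)/4⌋ = 2 into batch → B21; (11-1) mod 4 = 2 into the melted columns → paint.
So row 11 is (B21, paint, 410); defects = 410.

410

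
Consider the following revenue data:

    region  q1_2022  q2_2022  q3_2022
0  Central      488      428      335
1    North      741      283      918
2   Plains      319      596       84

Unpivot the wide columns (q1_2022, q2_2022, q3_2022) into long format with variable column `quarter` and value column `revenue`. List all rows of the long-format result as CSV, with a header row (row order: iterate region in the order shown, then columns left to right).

region,quarter,revenue
Central,q1_2022,488
Central,q2_2022,428
Central,q3_2022,335
North,q1_2022,741
North,q2_2022,283
North,q3_2022,918
Plains,q1_2022,319
Plains,q2_2022,596
Plains,q3_2022,84

Each (region, column) pair becomes one row: 3 × 3 = 9 rows.
For example, (Central, q1_2022) → revenue=488.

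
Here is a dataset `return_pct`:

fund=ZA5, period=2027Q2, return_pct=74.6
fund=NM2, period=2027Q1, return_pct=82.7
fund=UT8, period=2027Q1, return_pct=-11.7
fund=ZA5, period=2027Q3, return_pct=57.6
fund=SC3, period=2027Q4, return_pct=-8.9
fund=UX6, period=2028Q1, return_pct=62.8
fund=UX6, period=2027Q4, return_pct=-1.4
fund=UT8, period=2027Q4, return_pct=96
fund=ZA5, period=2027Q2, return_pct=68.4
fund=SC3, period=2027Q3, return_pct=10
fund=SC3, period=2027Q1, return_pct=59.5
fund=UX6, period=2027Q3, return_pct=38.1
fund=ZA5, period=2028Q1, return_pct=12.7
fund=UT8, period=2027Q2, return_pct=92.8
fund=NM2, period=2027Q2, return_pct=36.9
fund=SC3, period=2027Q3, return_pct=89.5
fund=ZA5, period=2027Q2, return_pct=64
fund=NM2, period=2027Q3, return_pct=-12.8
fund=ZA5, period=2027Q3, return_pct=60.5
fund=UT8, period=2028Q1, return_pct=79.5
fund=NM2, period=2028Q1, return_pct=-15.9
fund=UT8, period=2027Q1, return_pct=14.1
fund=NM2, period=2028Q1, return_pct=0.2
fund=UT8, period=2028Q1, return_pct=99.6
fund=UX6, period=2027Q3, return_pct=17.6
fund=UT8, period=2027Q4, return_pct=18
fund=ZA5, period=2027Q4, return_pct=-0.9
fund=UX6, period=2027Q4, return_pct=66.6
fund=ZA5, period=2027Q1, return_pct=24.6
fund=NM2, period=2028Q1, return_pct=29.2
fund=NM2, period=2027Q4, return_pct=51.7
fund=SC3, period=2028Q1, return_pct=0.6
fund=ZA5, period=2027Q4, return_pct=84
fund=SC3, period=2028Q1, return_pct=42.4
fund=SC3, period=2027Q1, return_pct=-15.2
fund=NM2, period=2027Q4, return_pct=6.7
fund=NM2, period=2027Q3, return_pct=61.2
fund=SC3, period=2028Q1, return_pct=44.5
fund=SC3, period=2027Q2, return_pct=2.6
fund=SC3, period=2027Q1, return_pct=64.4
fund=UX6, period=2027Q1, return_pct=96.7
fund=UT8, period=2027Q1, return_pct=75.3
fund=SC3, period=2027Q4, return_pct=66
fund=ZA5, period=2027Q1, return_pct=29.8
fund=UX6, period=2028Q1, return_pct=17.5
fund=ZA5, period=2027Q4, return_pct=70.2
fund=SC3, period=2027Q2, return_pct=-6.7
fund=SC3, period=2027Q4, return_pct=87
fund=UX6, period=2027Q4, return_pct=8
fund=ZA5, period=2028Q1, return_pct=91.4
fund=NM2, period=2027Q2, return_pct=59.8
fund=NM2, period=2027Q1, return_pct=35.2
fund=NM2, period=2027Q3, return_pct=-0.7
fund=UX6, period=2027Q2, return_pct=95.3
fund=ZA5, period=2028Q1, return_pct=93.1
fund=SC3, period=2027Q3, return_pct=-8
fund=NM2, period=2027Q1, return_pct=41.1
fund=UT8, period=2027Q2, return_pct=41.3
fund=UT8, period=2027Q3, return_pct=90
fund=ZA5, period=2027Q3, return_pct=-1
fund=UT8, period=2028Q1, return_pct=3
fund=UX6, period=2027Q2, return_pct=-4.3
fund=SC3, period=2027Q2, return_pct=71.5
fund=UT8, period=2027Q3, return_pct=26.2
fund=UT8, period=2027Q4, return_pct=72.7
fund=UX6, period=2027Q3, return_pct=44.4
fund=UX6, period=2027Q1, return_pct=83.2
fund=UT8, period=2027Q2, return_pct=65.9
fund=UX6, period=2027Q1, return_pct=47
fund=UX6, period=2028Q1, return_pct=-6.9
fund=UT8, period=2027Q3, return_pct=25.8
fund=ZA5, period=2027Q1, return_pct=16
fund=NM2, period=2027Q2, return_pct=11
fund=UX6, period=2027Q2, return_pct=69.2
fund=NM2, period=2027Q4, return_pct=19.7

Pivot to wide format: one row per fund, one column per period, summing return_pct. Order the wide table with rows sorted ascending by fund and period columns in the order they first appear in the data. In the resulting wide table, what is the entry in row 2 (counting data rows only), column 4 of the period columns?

144.1

With rows sorted ascending by fund, row 2 is fund=SC3. period columns in first-appearance order: 2027Q2, 2027Q1, 2027Q3, 2027Q4, 2028Q1; column 4 is 2027Q4.
Long rows with fund=SC3, period=2027Q4: -8.9 + 66 + 87 = 144.1.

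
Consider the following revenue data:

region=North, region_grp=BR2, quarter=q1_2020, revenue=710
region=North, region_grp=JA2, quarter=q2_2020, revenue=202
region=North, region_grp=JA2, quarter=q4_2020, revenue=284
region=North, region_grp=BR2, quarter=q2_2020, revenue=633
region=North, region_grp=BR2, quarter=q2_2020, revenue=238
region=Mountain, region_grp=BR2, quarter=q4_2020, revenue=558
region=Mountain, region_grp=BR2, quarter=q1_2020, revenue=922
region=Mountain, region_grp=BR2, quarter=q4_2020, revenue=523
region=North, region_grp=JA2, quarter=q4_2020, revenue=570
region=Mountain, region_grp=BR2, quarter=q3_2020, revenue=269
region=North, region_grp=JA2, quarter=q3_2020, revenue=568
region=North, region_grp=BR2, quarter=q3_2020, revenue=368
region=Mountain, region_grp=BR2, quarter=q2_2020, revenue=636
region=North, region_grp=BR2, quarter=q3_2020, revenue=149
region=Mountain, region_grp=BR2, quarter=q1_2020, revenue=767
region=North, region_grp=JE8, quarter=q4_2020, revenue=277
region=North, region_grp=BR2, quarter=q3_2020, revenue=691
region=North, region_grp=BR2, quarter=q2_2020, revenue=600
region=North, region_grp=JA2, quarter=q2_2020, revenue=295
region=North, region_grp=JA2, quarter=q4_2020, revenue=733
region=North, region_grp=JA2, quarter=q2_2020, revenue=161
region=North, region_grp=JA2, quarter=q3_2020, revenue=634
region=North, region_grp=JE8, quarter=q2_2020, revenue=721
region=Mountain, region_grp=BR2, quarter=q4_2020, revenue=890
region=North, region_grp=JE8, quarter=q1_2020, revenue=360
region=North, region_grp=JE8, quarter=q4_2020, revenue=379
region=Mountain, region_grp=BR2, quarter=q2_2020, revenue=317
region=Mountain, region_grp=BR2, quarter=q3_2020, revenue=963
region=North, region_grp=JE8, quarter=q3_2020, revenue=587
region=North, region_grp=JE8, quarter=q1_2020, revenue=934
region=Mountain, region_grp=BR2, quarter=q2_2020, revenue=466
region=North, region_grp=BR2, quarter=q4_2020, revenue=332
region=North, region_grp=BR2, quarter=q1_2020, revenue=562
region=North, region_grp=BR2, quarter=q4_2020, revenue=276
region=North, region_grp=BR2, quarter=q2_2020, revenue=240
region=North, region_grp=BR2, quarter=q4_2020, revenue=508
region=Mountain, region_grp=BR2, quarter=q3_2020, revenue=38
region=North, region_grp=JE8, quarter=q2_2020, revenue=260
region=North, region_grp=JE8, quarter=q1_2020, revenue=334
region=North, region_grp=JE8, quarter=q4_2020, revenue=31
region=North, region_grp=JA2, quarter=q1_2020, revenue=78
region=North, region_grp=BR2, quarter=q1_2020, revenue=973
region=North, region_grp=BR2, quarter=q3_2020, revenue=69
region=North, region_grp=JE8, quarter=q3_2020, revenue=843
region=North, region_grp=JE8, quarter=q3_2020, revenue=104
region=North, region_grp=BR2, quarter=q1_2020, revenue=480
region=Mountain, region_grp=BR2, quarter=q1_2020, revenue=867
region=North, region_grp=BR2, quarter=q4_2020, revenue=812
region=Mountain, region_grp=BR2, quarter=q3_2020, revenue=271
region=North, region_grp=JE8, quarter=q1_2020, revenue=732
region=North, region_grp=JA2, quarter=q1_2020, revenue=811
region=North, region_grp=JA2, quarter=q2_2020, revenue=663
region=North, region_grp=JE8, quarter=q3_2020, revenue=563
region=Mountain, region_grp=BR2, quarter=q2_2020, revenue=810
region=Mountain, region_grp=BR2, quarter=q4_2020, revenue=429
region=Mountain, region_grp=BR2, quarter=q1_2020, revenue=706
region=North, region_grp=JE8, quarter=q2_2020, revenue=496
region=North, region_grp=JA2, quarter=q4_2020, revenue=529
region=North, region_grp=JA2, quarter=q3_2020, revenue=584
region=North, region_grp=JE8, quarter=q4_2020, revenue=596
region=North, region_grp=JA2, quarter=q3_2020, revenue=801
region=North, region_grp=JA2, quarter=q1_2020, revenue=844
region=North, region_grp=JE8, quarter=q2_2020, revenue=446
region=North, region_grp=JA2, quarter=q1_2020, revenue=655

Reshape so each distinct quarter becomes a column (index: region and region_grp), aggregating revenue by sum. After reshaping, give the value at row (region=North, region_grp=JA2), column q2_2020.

Rows with region=North, region_grp=JA2 and quarter=q2_2020: revenue values are 202, 295, 161, 663.
202 + 295 + 161 + 663 = 1321.

1321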